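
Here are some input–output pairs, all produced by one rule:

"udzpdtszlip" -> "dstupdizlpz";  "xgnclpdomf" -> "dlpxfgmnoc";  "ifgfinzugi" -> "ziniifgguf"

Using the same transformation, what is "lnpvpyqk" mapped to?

yvplknqp

Looking at the pairs, the operation is to take characters alternately from the front and the back (1st, last, 2nd, 2nd-last, ...), then move the last 3 characters to the front (rotate right by 3).
Working it through for "lnpvpyqk": intermediate "lknqpyvp", final "yvplknqp".
(Check on "udzpdtszlip": → "updizlpzdst" → "dstupdizlpz" ✓)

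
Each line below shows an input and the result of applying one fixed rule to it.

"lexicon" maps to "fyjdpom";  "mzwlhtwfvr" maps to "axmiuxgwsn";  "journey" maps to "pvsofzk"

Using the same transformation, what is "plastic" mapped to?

mbtujdq

The rule is to move the first character to the end, then shift every letter 1 place forward in the alphabet (wrapping around).
On "plastic": the first step gives "lasticp", and the second then gives "mbtujdq".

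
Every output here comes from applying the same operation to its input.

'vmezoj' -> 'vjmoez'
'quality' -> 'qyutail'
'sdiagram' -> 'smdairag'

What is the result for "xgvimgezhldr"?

Looking at the pairs, the operation is to take characters alternately from the front and the back (1st, last, 2nd, 2nd-last, ...).
So "xgvimgezhldr" becomes "xrgdvlihmzge".

xrgdvlihmzge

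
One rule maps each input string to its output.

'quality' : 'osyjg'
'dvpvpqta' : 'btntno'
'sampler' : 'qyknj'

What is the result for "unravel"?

slpyt

The transformation: shift every letter 2 places backward in the alphabet (wrapping around), then delete the last 2 characters.
"unravel" → "slpytcj" → "slpyt".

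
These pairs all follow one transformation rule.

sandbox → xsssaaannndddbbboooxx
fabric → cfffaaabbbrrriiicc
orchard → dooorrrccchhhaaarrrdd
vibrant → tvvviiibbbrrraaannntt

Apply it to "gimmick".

kgggiiimmmmmmiiiccckk

Rule — repeat every character 3 times, then move the last character to the front.
Working it through for "gimmick": intermediate "gggiiimmmmmmiiiccckkk", final "kgggiiimmmmmmiiiccckk".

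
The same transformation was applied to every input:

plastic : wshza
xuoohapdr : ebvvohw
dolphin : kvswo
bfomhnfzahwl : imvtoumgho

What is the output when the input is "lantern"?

shual

Each output is the input with this applied: shift every letter 7 places forward in the alphabet (wrapping around), then delete the last 2 characters.
On "lantern": the first step gives "shualyu", and the second then gives "shual".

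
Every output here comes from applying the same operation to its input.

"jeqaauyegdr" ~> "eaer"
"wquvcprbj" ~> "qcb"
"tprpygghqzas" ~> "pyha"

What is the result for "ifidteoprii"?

The pattern: keep one character in every 3, starting at position 2 (positions 2nd, 5th, 8th, ...).
So "ifidteoprii" becomes "ftpi".

ftpi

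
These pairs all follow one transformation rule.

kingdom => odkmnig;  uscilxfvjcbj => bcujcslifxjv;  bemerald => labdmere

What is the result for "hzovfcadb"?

The pattern: move the last 3 characters to the front (rotate right by 3), then swap each adjacent pair of characters (1↔2, 3↔4, ...).
Starting from "hzovfcadb": after the first operation, "adbhzovfc"; after the second, "dahbozfvc".

dahbozfvc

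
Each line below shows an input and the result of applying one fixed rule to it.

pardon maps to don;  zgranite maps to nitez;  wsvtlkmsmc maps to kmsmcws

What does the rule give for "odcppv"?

ppv

Each output is the input with this applied: swap the front and back halves of the string, then delete the last 3 characters.
For "odcppv", step one produces "ppvodc"; step two turns that into "ppv".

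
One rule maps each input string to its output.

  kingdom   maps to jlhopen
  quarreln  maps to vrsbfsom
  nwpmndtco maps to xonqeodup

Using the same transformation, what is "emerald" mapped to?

Rule — shift every letter 1 place forward in the alphabet (wrapping around), then swap each adjacent pair of characters (1↔2, 3↔4, ...).
On "emerald": the first step gives "fnfsbme", and the second then gives "nfsfmbe".

nfsfmbe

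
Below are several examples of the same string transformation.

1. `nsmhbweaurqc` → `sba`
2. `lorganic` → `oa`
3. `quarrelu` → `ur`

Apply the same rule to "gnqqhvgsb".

The pattern: keep one character in every 3, starting at position 2 (positions 2nd, 5th, 8th, ...), then delete the last character.
"gnqqhvgsb" → "nhs" → "nh".

nh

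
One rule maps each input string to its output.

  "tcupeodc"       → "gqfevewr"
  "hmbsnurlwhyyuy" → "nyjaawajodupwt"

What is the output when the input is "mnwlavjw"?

cxlyopyn

The pattern: shift every letter 2 places forward in the alphabet (wrapping around), then swap the front and back halves of the string.
On "mnwlavjw": the first step gives "opyncxly", and the second then gives "cxlyopyn".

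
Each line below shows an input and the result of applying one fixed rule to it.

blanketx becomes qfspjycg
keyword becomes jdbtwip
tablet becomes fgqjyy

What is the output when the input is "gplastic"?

The rule is to shift every letter 5 places forward in the alphabet (wrapping around), then move the first character to the end.
Applying both steps to "gplastic": "luqfxynh", then "uqfxynhl".
(Check on "blanketx": → "gqfspjyc" → "qfspjycg" ✓)

uqfxynhl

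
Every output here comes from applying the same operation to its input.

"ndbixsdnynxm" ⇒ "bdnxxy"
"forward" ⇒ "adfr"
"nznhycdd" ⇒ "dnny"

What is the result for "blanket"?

Looking at the pairs, the operation is to keep every other character starting from the first (positions 1st, 3rd, 5th, ...), then sort the characters into alphabetical order.
Working it through for "blanket": intermediate "bakt", final "abkt".

abkt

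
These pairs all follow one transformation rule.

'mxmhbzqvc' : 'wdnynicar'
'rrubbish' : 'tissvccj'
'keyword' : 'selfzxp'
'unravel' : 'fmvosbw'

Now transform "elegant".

oufmfhb

The transformation: move the last 2 characters to the front (rotate right by 2), then shift every letter 1 place forward in the alphabet (wrapping around).
Starting from "elegant": after the first operation, "ntelega"; after the second, "oufmfhb".
(Check on "unravel": → "elunrav" → "fmvosbw" ✓)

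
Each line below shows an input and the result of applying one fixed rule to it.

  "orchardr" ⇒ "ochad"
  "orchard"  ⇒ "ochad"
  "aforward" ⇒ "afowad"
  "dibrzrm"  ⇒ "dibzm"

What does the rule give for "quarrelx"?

quaelx

In each case the input is transformed by: remove every "r".
On "quarrelx" that produces "quaelx".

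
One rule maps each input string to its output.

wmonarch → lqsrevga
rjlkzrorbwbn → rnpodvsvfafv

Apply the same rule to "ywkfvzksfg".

The rule is to shift every letter 4 places forward in the alphabet (wrapping around), then swap the first and last characters.
On "ywkfvzksfg": the first step gives "caojzdowjk", and the second then gives "kaojzdowjc".

kaojzdowjc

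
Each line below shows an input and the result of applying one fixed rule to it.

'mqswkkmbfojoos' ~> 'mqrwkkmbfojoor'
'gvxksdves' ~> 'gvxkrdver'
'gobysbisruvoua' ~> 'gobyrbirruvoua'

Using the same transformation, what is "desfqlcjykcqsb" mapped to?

derfqlcjykcqrb

In each case the input is transformed by: replace every "s" with "r".
Applying that to "desfqlcjykcqsb" gives "derfqlcjykcqrb".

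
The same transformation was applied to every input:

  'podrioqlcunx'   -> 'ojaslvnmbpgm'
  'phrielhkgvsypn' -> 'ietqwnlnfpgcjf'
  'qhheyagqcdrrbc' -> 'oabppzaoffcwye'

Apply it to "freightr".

efrpdpcg

In each case the input is transformed by: shift every letter 2 places backward in the alphabet (wrapping around), then swap the front and back halves of the string.
Starting from "freightr": after the first operation, "dpcgefrp"; after the second, "efrpdpcg".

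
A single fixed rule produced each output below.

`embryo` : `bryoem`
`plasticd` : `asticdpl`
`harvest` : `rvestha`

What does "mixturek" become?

What's happening: move the first 2 characters to the end (rotate left by 2).
So "mixturek" becomes "xturekmi".

xturekmi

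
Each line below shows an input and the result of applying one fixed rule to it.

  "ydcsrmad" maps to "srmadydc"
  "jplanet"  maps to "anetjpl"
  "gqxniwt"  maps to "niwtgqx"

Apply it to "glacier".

ciergla

In each case the input is transformed by: move the first 3 characters to the end (rotate left by 3).
Doing the same to "glacier": "ciergla".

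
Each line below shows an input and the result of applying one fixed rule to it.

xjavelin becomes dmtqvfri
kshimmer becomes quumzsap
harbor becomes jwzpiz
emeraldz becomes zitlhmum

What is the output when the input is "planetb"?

Rule — shift every letter 8 places forward in the alphabet (wrapping around), then move the first 3 characters to the end (rotate left by 3).
"planetb" → "xtivmbj" → "vmbjxti".

vmbjxti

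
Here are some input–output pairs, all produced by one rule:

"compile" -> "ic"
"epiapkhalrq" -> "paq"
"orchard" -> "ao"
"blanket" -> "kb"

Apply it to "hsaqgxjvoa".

gvh

In each case the input is transformed by: move the first 2 characters to the end (rotate left by 2), then keep one character in every 3, starting at position 3 (positions 3rd, 6th, 9th, ...).
Applying both steps to "hsaqgxjvoa": "aqgxjvoahs", then "gvh".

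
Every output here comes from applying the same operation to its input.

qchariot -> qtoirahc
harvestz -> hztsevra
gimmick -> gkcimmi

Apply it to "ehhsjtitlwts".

Each output is the input with this applied: reverse the string, then move the last character to the front.
Working it through for "ehhsjtitlwts": intermediate "stwltitjshhe", final "estwltitjshh".

estwltitjshh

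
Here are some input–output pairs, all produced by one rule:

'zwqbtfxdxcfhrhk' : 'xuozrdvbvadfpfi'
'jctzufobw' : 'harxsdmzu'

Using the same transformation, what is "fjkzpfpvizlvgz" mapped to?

Each output is the input with this applied: shift every letter 2 places backward in the alphabet (wrapping around).
On "fjkzpfpvizlvgz" that produces "dhixndntgxjtex".

dhixndntgxjtex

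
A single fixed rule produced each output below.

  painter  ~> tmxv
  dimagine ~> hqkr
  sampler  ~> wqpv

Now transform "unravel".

yvzp

In each case the input is transformed by: shift every letter 4 places forward in the alphabet (wrapping around), then keep every other character starting from the first (positions 1st, 3rd, 5th, ...).
Working it through for "unravel": intermediate "yrvezip", final "yvzp".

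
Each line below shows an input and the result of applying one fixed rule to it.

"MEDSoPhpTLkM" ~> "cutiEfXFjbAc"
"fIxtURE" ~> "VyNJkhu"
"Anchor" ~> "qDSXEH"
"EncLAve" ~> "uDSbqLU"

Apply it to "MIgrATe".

The pattern: shift every letter 10 places backward in the alphabet (wrapping around), then flip the case of every letter.
Starting from "MIgrATe": after the first operation, "CYwhQJu"; after the second, "cyWHqjU".
(Check on "EncLAve": → "UdsBQlu" → "uDSbqLU" ✓)

cyWHqjU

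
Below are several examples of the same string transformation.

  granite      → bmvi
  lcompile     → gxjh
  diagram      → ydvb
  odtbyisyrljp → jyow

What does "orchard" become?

jmxc

Each output is the input with this applied: shift every letter 5 places backward in the alphabet (wrapping around), then keep only the first 4 characters.
"orchard" → "jmxcvmy" → "jmxc".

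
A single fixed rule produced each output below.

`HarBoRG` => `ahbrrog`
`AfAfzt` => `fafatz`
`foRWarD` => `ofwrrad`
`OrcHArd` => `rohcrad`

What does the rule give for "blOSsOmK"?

The rule is to swap each adjacent pair of characters (1↔2, 3↔4, ...), then convert every letter to lowercase.
For "blOSsOmK" the result is "lbsooskm".

lbsooskm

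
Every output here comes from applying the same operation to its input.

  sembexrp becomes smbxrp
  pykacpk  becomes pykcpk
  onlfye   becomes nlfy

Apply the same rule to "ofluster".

The rule is to remove every vowel.
For "ofluster" the result is "flstr".

flstr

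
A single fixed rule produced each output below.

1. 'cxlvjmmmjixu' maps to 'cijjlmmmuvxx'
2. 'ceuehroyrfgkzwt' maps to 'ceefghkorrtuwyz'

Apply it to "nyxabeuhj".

Rule — sort the characters into alphabetical order.
Applying that to "nyxabeuhj" gives "abehjnuxy".

abehjnuxy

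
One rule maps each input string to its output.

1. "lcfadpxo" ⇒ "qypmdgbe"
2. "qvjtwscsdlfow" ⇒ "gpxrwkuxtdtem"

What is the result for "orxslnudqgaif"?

bjgpsytmoverh

The rule is to move the last 3 characters to the front (rotate right by 3), then shift every letter 1 place forward in the alphabet (wrapping around).
"orxslnudqgaif" → "bjgpsytmoverh".
(Check on "lcfadpxo": → "pxolcfad" → "qypmdgbe" ✓)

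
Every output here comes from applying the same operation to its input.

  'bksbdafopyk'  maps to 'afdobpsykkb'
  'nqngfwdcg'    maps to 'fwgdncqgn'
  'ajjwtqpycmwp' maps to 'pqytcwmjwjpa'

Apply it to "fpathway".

The transformation: take characters alternately from the front and the back (1st, last, 2nd, 2nd-last, ...), then reverse the string.
Applying both steps to "fpathway": "fypaawth", then "htwaapyf".

htwaapyf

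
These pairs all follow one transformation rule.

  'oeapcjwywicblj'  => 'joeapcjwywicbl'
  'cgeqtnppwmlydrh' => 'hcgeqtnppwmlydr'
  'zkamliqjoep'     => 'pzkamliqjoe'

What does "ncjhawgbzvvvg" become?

gncjhawgbzvvv

The pattern: move the last character to the front.
"ncjhawgbzvvvg" → "gncjhawgbzvvv".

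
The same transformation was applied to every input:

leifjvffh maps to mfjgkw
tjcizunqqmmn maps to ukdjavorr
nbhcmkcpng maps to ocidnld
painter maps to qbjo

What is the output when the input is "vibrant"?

wjcs

Looking at the pairs, the operation is to delete the last 3 characters, then shift every letter 1 place forward in the alphabet (wrapping around).
So "vibrant" becomes "wjcs".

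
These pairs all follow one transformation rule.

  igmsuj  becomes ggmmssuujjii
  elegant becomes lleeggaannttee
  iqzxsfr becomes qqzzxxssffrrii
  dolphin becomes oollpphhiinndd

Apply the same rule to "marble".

Each output is the input with this applied: move the first character to the end, then double every character.
For "marble" the result is "aarrbblleemm".

aarrbblleemm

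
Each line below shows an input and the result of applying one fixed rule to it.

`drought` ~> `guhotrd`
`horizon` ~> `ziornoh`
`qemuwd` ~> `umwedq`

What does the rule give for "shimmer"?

What's happening: move the last 3 characters to the front (rotate right by 3), then take characters alternately from the front and the back (1st, last, 2nd, 2nd-last, ...).
For "shimmer", step one produces "mershim"; step two turns that into "mmeirhs".

mmeirhs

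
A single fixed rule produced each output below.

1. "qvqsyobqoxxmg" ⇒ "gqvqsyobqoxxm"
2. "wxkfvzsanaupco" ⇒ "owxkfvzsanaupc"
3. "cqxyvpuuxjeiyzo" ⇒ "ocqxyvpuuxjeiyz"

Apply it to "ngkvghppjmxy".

yngkvghppjmx

Each output is the input with this applied: move the last character to the front.
For "ngkvghppjmxy" the result is "yngkvghppjmx".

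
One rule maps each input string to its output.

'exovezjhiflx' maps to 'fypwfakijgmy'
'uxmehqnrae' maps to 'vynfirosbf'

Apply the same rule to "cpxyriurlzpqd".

dqyzsjvsmaqre

The pattern: shift every letter 1 place forward in the alphabet (wrapping around).
"cpxyriurlzpqd" → "dqyzsjvsmaqre".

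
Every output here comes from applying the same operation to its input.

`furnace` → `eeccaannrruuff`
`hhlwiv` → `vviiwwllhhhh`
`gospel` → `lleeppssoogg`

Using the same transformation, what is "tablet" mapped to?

tteellbbaatt

The rule is to reverse the string, then double every character.
Starting from "tablet": after the first operation, "telbat"; after the second, "tteellbbaatt".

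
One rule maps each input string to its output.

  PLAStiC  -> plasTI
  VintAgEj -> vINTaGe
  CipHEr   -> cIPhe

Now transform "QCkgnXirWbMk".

The transformation: flip the case of every letter, then delete the last character.
Doing the same to "QCkgnXirWbMk": "qcKGNxIRwBm".
(Check on "PLAStiC": → "plasTIc" → "plasTI" ✓)

qcKGNxIRwBm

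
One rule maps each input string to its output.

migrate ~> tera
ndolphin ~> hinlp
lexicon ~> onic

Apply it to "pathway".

ayhw

Looking at the pairs, the operation is to delete the first 3 characters, then move the first 2 characters to the end (rotate left by 2).
For "pathway" the result is "ayhw".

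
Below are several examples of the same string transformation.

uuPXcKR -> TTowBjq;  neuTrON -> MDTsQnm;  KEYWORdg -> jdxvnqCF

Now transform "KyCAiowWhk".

jXbzHNVvGJ

Each output is the input with this applied: flip the case of every letter, then shift every letter 1 place backward in the alphabet (wrapping around).
"KyCAiowWhk" → "kYcaIOWwHK" → "jXbzHNVvGJ".
(Check on "KEYWORdg": → "keyworDG" → "jdxvnqCF" ✓)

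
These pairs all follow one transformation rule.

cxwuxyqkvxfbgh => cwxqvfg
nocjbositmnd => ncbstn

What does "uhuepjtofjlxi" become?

uuptfli

In each case the input is transformed by: keep every other character starting from the first (positions 1st, 3rd, 5th, ...).
So "uhuepjtofjlxi" becomes "uuptfli".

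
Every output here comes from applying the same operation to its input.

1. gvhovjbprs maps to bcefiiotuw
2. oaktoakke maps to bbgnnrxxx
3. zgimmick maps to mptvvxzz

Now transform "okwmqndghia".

abdjnqtuvxz

The pattern: shift every letter 13 places forward in the alphabet (wrapping around) — i.e. ROT13, then sort the characters into alphabetical order.
On "okwmqndghia" that produces "abdjnqtuvxz".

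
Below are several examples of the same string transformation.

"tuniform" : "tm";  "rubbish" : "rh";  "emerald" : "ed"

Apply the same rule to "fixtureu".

fu

The rule is to take characters alternately from the front and the back (1st, last, 2nd, 2nd-last, ...), then keep only the first 2 characters.
Applying both steps to "fixtureu": "fuiexrtu", then "fu".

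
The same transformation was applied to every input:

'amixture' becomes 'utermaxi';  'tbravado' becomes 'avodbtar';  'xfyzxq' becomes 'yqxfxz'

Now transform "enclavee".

vaeenelc

The rule is to swap each adjacent pair of characters (1↔2, 3↔4, ...), then swap the front and back halves of the string.
For "enclavee", step one produces "nelcvaee"; step two turns that into "vaeenelc".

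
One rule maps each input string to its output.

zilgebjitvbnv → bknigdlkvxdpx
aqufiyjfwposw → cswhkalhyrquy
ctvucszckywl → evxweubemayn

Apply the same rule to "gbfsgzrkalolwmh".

idhuibtmcnqnyoj

The transformation: shift every letter 2 places forward in the alphabet (wrapping around).
On "gbfsgzrkalolwmh" that produces "idhuibtmcnqnyoj".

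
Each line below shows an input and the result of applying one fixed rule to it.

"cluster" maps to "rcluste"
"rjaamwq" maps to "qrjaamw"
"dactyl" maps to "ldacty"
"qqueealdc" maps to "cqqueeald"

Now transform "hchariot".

thchario

The pattern: move the last character to the front.
Applying that to "hchariot" gives "thchario".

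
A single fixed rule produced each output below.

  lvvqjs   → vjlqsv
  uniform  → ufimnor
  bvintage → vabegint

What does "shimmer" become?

sehimmr

The transformation: sort the characters into alphabetical order, then move the last character to the front.
On "shimmer": the first step gives "ehimmrs", and the second then gives "sehimmr".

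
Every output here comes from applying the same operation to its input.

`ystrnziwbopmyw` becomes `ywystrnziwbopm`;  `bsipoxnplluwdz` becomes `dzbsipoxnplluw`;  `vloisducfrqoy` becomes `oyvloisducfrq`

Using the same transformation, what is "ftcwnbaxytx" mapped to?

The transformation: move the last 2 characters to the front (rotate right by 2).
For "ftcwnbaxytx" the result is "txftcwnbaxy".

txftcwnbaxy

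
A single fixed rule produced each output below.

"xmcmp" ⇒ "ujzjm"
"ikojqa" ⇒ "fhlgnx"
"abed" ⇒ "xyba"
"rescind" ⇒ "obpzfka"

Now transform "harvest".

The transformation: shift every letter 3 places backward in the alphabet (wrapping around).
Doing the same to "harvest": "exosbpq".

exosbpq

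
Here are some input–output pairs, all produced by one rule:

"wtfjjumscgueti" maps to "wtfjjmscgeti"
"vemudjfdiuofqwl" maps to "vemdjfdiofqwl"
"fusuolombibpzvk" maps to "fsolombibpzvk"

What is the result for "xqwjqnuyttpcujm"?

xqwjqnyttpcjm

The rule is to remove every "u".
Doing the same to "xqwjqnuyttpcujm": "xqwjqnyttpcjm".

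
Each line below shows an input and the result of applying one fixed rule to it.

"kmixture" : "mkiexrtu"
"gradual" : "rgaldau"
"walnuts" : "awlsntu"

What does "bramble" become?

rbaemlb

The pattern: move the first character to the end, then take characters alternately from the front and the back (1st, last, 2nd, 2nd-last, ...).
For "bramble", step one produces "rambleb"; step two turns that into "rbaemlb".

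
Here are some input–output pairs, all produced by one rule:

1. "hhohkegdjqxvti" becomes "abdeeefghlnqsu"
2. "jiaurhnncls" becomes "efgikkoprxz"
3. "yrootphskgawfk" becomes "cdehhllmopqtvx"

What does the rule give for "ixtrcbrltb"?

What's happening: shift every letter 3 places backward in the alphabet (wrapping around), then sort the characters into alphabetical order.
For "ixtrcbrltb", step one produces "fuqozyoiqy"; step two turns that into "fiooqquyyz".

fiooqquyyz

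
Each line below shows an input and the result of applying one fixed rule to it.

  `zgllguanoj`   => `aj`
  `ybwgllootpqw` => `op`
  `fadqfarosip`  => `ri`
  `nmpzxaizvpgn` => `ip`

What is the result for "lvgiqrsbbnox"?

sn

Each output is the input with this applied: keep one character in every 3, starting at position 1 (positions 1st, 4th, 7th, ...), then delete the first 2 characters.
"lvgiqrsbbnox" → "lisn" → "sn".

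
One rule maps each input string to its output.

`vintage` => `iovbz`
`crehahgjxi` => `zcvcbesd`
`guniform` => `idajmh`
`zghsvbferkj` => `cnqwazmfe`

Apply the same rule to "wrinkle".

difgz

In each case the input is transformed by: delete the first 2 characters, then shift every letter 5 places backward in the alphabet (wrapping around).
Starting from "wrinkle": after the first operation, "inkle"; after the second, "difgz".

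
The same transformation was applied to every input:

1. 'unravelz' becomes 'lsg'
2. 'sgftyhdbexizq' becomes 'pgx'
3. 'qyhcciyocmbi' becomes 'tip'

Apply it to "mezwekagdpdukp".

brw

Rule — shift every letter 7 places forward in the alphabet (wrapping around), then keep only the last 3 characters.
On "mezwekagdpdukp": the first step gives "tlgdlrhnkwkbrw", and the second then gives "brw".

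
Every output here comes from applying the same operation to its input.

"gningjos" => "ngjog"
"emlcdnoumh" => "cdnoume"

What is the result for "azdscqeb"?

Each output is the input with this applied: swap the first and last characters, then delete the first 3 characters.
Starting from "azdscqeb": after the first operation, "bzdscqea"; after the second, "scqea".

scqea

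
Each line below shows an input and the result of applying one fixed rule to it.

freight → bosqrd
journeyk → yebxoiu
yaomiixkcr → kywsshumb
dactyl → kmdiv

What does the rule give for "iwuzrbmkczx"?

gejblwumjh

Each output is the input with this applied: shift every letter 10 places forward in the alphabet (wrapping around), then delete the first character.
Working it through for "iwuzrbmkczx": intermediate "sgejblwumjh", final "gejblwumjh".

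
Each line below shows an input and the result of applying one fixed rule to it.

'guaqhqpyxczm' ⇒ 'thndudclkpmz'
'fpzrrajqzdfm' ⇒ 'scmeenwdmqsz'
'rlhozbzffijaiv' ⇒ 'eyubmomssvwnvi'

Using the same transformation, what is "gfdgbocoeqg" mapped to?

tsqtobpbrdt

Each output is the input with this applied: shift every letter 13 places forward in the alphabet (wrapping around) — i.e. ROT13.
"gfdgbocoeqg" → "tsqtobpbrdt".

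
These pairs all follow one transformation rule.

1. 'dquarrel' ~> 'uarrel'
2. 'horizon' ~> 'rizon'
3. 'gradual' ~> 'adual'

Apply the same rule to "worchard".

The transformation: delete the first 2 characters.
Doing the same to "worchard": "rchard".

rchard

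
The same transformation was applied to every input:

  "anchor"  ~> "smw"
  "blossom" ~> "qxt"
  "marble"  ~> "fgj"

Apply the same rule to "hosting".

The pattern: keep every other character starting from the second (positions 2nd, 4th, 6th, ...), then shift every letter 5 places forward in the alphabet (wrapping around).
For "hosting", step one produces "otn"; step two turns that into "tys".

tys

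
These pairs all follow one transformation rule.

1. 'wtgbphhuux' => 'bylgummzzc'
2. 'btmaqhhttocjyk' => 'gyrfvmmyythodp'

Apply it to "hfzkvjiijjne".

mkepaonnoosj

Looking at the pairs, the operation is to shift every letter 5 places forward in the alphabet (wrapping around).
For "hfzkvjiijjne" the result is "mkepaonnoosj".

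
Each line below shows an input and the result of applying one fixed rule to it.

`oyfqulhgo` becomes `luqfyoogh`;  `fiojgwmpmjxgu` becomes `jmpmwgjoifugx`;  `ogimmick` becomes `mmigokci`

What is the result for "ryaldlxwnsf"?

wxldlayrfsn

In each case the input is transformed by: reverse the string, then move the first 3 characters to the end (rotate left by 3).
Applying both steps to "ryaldlxwnsf": "fsnwxldlayr", then "wxldlayrfsn".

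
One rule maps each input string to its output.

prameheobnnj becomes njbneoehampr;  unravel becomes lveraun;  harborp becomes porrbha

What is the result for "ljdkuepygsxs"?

The pattern: swap each adjacent pair of characters (1↔2, 3↔4, ...), then reverse the string.
Starting from "ljdkuepygsxs": after the first operation, "jlkdeuypsgsx"; after the second, "xsgspyuedklj".

xsgspyuedklj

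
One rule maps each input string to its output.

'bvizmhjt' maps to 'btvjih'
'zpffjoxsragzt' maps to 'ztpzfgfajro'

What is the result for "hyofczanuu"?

The transformation: take characters alternately from the front and the back (1st, last, 2nd, 2nd-last, ...), then delete the last 2 characters.
Applying both steps to "hyofczanuu": "huyuonfacz", then "huyuonfa".

huyuonfa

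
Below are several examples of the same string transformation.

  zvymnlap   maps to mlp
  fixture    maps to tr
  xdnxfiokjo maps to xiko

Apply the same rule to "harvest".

vs

The transformation: keep every other character starting from the second (positions 2nd, 4th, 6th, ...), then delete the first character.
On "harvest": the first step gives "avs", and the second then gives "vs".
(Check on "zvymnlap": → "vmlp" → "mlp" ✓)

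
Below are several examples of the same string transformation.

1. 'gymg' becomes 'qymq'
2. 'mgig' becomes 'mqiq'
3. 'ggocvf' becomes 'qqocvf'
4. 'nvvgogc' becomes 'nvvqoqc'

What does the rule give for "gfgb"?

Looking at the pairs, the operation is to replace every "g" with "q".
Applying that to "gfgb" gives "qfqb".

qfqb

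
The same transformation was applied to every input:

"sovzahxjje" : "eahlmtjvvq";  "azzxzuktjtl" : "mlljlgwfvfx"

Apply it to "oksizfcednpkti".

aweulroqpzbwfu

What's happening: shift every letter 12 places forward in the alphabet (wrapping around).
Applying that to "oksizfcednpkti" gives "aweulroqpzbwfu".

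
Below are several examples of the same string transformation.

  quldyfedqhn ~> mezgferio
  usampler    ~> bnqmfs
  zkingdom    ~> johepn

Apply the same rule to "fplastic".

mbtujd

The pattern: shift every letter 1 place forward in the alphabet (wrapping around), then delete the first 2 characters.
"fplastic" → "mbtujd".
(Check on "quldyfedqhn": → "rvmezgferio" → "mezgferio" ✓)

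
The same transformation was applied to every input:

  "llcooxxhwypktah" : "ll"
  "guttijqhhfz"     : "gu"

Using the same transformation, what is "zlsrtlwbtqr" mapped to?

The rule is to keep only the first 2 characters.
"zlsrtlwbtqr" → "zl".

zl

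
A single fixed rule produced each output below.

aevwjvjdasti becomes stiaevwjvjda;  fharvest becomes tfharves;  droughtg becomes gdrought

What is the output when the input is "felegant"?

tfelegan

Each output is the input with this applied: move the first 3 characters to the end (rotate left by 3), then swap the front and back halves of the string.
Applying both steps to "felegant": "egantfel", then "tfelegan".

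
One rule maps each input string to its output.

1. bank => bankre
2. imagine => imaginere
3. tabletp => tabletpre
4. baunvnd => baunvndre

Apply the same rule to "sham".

shamre

In each case the input is transformed by: append "re".
Applying that to "sham" gives "shamre".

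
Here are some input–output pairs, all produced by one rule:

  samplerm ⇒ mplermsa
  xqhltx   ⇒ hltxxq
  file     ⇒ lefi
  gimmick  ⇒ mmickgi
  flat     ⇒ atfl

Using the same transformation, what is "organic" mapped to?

ganicor

The pattern: move the first 2 characters to the end (rotate left by 2).
"organic" → "ganicor".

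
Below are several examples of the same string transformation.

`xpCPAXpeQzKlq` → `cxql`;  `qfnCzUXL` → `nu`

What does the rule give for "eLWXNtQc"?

What's happening: keep one character in every 3, starting at position 3 (positions 3rd, 6th, 9th, ...), then convert every letter to lowercase.
Applying both steps to "eLWXNtQc": "Wt", then "wt".

wt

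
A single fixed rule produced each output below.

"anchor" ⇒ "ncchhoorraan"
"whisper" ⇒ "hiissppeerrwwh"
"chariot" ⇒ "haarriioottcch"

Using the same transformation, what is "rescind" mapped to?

The transformation: double every character, then move the first 3 characters to the end (rotate left by 3).
Working it through for "rescind": intermediate "rreesscciinndd", final "esscciinnddrre".
(Check on "chariot": → "cchhaarriioott" → "haarriioottcch" ✓)

esscciinnddrre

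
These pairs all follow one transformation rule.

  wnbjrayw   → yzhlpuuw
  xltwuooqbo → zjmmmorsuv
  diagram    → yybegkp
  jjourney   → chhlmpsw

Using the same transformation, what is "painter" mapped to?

Each output is the input with this applied: sort the characters into alphabetical order, then shift every letter 2 places backward in the alphabet (wrapping around).
For "painter", step one produces "aeinprt"; step two turns that into "ycglnpr".

ycglnpr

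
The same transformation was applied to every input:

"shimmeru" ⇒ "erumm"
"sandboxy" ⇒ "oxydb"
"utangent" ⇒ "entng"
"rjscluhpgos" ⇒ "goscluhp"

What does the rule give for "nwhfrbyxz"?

yxzfrb

The pattern: delete the first 3 characters, then move the last 3 characters to the front (rotate right by 3).
Applying that to "nwhfrbyxz" gives "yxzfrb".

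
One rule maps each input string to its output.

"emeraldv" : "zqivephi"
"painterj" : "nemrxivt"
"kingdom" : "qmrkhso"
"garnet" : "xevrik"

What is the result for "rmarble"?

iqevfpv

In each case the input is transformed by: shift every letter 4 places forward in the alphabet (wrapping around), then swap the first and last characters.
On "rmarble": the first step gives "vqevfpi", and the second then gives "iqevfpv".
(Check on "garnet": → "kevrix" → "xevrik" ✓)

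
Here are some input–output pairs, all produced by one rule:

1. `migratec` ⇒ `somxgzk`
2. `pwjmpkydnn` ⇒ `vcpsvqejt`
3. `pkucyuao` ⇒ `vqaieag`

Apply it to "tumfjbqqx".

zaslphww

Rule — delete the last character, then shift every letter 6 places forward in the alphabet (wrapping around).
Working it through for "tumfjbqqx": intermediate "tumfjbqq", final "zaslphww".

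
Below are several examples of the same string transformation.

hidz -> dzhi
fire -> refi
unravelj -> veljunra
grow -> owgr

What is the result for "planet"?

netpla

Each output is the input with this applied: swap the front and back halves of the string.
So "planet" becomes "netpla".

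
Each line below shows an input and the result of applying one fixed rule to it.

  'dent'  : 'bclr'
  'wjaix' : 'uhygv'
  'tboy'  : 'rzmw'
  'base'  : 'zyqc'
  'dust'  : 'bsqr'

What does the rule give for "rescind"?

pcqaglb

What's happening: shift every letter 2 places backward in the alphabet (wrapping around).
On "rescind" that produces "pcqaglb".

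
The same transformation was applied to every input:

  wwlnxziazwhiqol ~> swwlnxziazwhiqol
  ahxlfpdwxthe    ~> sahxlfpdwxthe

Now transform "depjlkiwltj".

The pattern: prepend "s".
So "depjlkiwltj" becomes "sdepjlkiwltj".

sdepjlkiwltj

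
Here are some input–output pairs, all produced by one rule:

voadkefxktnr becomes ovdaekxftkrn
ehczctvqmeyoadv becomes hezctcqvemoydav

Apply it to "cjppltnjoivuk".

The pattern: swap each adjacent pair of characters (1↔2, 3↔4, ...).
On "cjppltnjoivuk" that produces "jcpptljniouvk".

jcpptljniouvk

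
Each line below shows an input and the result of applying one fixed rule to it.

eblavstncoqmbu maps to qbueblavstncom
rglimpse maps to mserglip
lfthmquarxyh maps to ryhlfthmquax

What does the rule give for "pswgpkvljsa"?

Looking at the pairs, the operation is to move the last 3 characters to the front (rotate right by 3), then swap the first and last characters.
Applying both steps to "pswgpkvljsa": "jsapswgpkvl", then "lsapswgpkvj".

lsapswgpkvj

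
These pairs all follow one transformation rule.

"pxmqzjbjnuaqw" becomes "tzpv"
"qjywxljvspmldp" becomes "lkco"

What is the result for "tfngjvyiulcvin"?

buhm

What's happening: shift every letter 1 place backward in the alphabet (wrapping around), then keep only the last 4 characters.
On "tfngjvyiulcvin": the first step gives "semfiuxhtkbuhm", and the second then gives "buhm".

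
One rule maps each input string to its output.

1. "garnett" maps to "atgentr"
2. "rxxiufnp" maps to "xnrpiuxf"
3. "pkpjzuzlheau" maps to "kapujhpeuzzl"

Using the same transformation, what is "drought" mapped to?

rtdguho

The rule is to swap each adjacent pair of characters (1↔2, 3↔4, ...), then take characters alternately from the front and the back (1st, last, 2nd, 2nd-last, ...).
"drought" → "rtdguho".
(Check on "rxxiufnp": → "xrixfupn" → "xnrpiuxf" ✓)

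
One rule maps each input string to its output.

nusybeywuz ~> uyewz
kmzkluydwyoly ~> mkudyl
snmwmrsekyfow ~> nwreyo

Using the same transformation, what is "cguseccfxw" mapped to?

The rule is to keep every other character starting from the second (positions 2nd, 4th, 6th, ...).
For "cguseccfxw" the result is "gscfw".

gscfw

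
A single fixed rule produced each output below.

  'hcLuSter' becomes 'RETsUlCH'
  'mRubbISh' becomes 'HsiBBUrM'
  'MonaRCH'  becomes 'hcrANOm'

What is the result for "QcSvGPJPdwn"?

In each case the input is transformed by: flip the case of every letter, then reverse the string.
"QcSvGPJPdwn" → "qCsVgpjpDWN" → "NWDpjpgVsCq".

NWDpjpgVsCq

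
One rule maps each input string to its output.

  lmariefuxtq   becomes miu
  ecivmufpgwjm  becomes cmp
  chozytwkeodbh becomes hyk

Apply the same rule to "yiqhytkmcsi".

What's happening: delete the last 3 characters, then keep one character in every 3, starting at position 2 (positions 2nd, 5th, 8th, ...).
"yiqhytkmcsi" → "yiqhytkm" → "iym".

iym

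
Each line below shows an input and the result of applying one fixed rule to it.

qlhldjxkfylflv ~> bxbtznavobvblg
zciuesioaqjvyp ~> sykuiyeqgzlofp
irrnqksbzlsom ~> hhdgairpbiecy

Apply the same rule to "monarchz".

In each case the input is transformed by: shift every letter 10 places backward in the alphabet (wrapping around), then move the first character to the end.
Starting from "monarchz": after the first operation, "cedqhsxp"; after the second, "edqhsxpc".

edqhsxpc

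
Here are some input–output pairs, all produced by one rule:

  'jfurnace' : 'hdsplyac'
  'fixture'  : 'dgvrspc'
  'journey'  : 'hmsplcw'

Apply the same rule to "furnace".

dsplyac

What's happening: shift every letter 2 places backward in the alphabet (wrapping around).
So "furnace" becomes "dsplyac".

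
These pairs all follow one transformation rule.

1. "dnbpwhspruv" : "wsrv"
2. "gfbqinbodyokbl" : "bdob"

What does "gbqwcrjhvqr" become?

What's happening: keep every other character starting from the first (positions 1st, 3rd, 5th, ...), then keep only the last 4 characters.
Starting from "gbqwcrjhvqr": after the first operation, "gqcjvr"; after the second, "cjvr".

cjvr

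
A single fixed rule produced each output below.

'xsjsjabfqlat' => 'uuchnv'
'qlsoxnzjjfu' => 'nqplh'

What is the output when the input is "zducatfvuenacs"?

fevxgcu

In each case the input is transformed by: keep every other character starting from the second (positions 2nd, 4th, 6th, ...), then shift every letter 2 places forward in the alphabet (wrapping around).
For "zducatfvuenacs", step one produces "dctveas"; step two turns that into "fevxgcu".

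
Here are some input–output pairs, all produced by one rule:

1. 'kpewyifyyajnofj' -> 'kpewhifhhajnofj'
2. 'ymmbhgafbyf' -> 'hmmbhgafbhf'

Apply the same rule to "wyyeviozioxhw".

What's happening: replace every "y" with "h".
For "wyyeviozioxhw" the result is "whheviozioxhw".

whheviozioxhw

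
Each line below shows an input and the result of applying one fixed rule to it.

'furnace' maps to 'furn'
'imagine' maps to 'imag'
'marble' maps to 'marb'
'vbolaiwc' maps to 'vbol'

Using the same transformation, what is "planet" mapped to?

Each output is the input with this applied: keep only the first 4 characters.
On "planet" that produces "plan".

plan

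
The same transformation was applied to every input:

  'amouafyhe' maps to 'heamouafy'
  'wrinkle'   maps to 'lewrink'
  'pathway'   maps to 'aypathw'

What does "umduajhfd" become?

Rule — move the last 2 characters to the front (rotate right by 2).
For "umduajhfd" the result is "fdumduajh".

fdumduajh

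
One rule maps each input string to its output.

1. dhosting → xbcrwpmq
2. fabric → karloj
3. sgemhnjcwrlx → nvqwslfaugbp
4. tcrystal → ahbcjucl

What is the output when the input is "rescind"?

blrwman

The pattern: move the first 2 characters to the end (rotate left by 2), then shift every letter 9 places forward in the alphabet (wrapping around).
For "rescind", step one produces "scindre"; step two turns that into "blrwman".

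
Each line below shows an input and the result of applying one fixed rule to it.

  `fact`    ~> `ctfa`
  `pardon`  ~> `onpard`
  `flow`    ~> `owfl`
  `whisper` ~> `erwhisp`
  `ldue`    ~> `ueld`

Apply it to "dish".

shdi

The transformation: move the last 2 characters to the front (rotate right by 2).
For "dish" the result is "shdi".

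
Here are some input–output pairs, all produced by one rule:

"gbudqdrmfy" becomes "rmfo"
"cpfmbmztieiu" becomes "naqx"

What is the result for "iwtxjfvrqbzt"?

Rule — shift every letter 11 places forward in the alphabet (wrapping around), then keep only the first 4 characters.
Working it through for "iwtxjfvrqbzt": intermediate "theiuqgcbmke", final "thei".
(Check on "cpfmbmztieiu": → "naqxmxketptf" → "naqx" ✓)

thei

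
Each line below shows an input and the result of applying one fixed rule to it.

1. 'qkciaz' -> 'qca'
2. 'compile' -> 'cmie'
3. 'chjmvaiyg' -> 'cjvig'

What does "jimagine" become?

jmgn

What's happening: keep every other character starting from the first (positions 1st, 3rd, 5th, ...).
For "jimagine" the result is "jmgn".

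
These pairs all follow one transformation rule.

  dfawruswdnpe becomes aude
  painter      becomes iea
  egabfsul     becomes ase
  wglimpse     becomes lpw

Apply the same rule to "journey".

In each case the input is transformed by: move the first 2 characters to the end (rotate left by 2), then keep one character in every 3, starting at position 1 (positions 1st, 4th, 7th, ...).
Working it through for "journey": intermediate "urneyjo", final "ueo".
(Check on "wglimpse": → "limpsewg" → "lpw" ✓)

ueo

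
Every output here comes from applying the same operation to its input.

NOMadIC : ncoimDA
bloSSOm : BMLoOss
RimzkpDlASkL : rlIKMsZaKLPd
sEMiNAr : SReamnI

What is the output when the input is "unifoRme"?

UENMIrFO

Rule — flip the case of every letter, then take characters alternately from the front and the back (1st, last, 2nd, 2nd-last, ...).
Doing the same to "unifoRme": "UENMIrFO".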